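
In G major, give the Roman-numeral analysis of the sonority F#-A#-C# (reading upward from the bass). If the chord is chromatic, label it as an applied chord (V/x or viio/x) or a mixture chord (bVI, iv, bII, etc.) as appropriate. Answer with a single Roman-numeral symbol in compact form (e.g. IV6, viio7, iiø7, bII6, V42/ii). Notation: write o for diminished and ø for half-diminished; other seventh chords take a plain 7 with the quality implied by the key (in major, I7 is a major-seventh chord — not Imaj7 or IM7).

Stacked in thirds the chord is F#-A#-C#: a major triad on F#.
F# is not a diatonic chord root with this quality in G major, but it lies a perfect fifth above B (iii), so the chord functions as an applied dominant of iii.

V/iii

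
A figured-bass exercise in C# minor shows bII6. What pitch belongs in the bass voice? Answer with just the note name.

F#

bII in C# minor has root D; the chord is D-F#-A.
The figure 6 means first inversion — the third is in the bass.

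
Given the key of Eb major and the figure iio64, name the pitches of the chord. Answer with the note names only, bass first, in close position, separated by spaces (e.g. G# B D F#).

Cb F Ab

iio64 is the diminished supertonic triad, borrowed from the parallel minor. In Eb major that root is F.
So the chord is F-Ab-Cb.
The figured bass 64 indicates second inversion, placing the fifth (Cb) in the bass: Cb-F-Ab.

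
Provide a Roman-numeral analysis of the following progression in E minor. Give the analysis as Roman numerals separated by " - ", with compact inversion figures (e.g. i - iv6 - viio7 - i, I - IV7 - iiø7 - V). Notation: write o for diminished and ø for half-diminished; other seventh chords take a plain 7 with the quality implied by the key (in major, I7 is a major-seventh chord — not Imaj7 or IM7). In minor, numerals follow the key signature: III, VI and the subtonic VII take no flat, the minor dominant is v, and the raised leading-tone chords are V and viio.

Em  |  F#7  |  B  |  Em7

Em: root E is the tonic; minor triad there is i.
F#7: a dominant seventh chord on F#, the applied dominant of V → V7/V.
B: major triad on B = scale degree 5 → V.
Em7: root E is the tonic; minor seventh chord there is i7.

i - V7/V - V - i7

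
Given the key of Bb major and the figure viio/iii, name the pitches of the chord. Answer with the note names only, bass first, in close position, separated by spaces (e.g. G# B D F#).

The slash marks an applied leading-tone chord: viio of iii. In Bb major, iii is D, so the leading tone to it is C#, a half step below.
Building a diminished triad on C# gives C#-E-G.

C# E G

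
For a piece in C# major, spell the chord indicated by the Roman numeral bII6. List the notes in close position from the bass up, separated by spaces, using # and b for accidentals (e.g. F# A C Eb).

bII6 is the Neapolitan sixth — a major triad on the lowered second degree, here in its customary first inversion. In C# major that root is D.
So the chord is D-F#-A, a major triad.
The figured bass 6 indicates first inversion, placing the third (F#) in the bass: F#-A-D.

F# A D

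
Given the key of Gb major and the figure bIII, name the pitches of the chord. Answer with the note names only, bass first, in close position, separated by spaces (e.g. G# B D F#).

bIII is a major triad on the lowered third degree, borrowed from the parallel minor. In Gb major that root is Bbb.
So the chord is Bbb-Db-Fb.

Bbb Db Fb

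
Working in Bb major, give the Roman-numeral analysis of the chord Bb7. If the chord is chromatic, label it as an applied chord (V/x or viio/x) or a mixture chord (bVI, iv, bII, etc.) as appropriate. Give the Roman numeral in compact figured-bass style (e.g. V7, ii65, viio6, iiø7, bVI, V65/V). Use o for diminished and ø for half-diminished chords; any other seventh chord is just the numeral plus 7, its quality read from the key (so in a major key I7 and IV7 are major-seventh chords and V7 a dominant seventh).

V7/IV

The pitches Bb-D-F-Ab form a dominant seventh chord rooted on Bb.
Bb is not a diatonic chord root with this quality in Bb major, but it lies a perfect fifth above Eb (IV), so the chord functions as an applied dominant of IV.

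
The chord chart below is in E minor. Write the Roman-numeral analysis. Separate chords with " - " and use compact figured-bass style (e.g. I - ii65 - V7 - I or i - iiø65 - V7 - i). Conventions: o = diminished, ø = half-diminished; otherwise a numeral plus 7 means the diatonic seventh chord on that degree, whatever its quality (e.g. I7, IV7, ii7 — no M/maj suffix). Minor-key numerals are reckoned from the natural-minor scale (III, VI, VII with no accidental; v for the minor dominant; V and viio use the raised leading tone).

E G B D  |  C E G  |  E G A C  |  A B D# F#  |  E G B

E-G-B-D: root E is the tonic; minor seventh chord there is i7.
C-E-G: root C is the submediant; major triad there is VI.
E-G-A-C: root A is the subdominant; minor seventh chord there is iv43.
A-B-D#-F#: dominant seventh chord on B = scale degree 5 → V42.
E-G-B: root E is the tonic; minor triad there is i.

i7 - VI - iv43 - V42 - i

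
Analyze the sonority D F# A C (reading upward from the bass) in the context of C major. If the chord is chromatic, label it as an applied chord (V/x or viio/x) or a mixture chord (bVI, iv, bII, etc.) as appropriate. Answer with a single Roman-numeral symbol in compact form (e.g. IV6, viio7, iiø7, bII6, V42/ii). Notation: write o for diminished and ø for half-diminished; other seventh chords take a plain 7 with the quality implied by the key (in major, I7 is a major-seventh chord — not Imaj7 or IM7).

V7/V

The pitches D-F#-A-C form a dominant seventh chord rooted on D.
D is not a diatonic chord root with this quality in C major, but it lies a perfect fifth above G (V), so the chord functions as an applied dominant of V.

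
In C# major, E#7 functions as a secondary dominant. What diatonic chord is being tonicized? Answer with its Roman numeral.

vi

The chord is a dominant seventh chord on E#.
A dominant resolves down a perfect fifth: E# → A#. In C# major, A# is scale degree 6, i.e. vi.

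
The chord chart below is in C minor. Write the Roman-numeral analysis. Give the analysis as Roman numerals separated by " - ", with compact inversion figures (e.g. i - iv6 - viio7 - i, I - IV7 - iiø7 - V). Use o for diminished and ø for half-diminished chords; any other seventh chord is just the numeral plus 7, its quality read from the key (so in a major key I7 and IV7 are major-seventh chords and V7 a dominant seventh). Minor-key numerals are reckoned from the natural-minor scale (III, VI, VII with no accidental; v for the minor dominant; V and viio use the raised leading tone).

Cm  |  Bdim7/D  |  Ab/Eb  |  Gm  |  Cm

i - viio65 - VI64 - v - i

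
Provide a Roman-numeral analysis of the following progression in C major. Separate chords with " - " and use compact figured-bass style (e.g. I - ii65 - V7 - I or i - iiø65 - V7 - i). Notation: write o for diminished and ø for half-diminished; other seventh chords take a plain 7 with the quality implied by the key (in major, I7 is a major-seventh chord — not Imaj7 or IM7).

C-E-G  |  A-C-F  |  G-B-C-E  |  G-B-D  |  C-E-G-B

C-E-G has root C, degree 1 in C major, so I.
A-C-F has root F, degree 4 in C major, so IV6.
G-B-C-E has root C, degree 1 in C major, so I43.
G-B-D: major triad on G = scale degree 5 → V.
C-E-G-B: root C is the tonic; major seventh chord there is I7.

I - IV6 - I43 - V - I7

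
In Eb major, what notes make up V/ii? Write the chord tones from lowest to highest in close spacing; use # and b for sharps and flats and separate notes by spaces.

C E G

The slash means an applied dominant: we want the dominant of ii. In Eb major, ii is F minor, and its dominant is built on C.
Building a major triad on C gives C-E-G.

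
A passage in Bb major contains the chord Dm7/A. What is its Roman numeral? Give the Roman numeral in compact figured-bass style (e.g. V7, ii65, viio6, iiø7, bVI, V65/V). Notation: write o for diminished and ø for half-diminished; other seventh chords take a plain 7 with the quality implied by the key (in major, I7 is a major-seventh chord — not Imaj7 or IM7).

iii43

Stacked in thirds the chord is D-F-A-C: a minor seventh chord on D.
D is scale degree 3 in Bb major, and a minor seventh chord on that degree is written iii7.
With A in the bass the chord is in second inversion, so the figured bass is 43.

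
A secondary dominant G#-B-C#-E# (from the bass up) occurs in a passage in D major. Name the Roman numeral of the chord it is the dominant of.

iii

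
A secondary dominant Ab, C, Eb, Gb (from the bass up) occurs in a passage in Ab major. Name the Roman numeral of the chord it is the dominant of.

IV

The chord is a dominant seventh chord on Ab.
A dominant resolves down a perfect fifth: Ab → Db. In Ab major, Db is scale degree 4, i.e. IV.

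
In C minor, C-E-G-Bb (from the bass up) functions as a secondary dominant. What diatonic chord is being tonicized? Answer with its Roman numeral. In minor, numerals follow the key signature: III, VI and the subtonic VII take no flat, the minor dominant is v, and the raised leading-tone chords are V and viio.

iv

The chord is a dominant seventh chord on C.
A dominant resolves down a perfect fifth: C → F. In C minor, F is scale degree 4, i.e. iv.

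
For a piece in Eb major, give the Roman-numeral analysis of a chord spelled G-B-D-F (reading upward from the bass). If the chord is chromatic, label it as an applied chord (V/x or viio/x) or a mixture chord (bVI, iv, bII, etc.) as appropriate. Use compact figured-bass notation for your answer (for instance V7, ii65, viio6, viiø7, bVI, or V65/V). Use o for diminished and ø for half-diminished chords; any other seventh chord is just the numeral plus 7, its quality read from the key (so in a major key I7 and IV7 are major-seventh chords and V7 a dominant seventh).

The pitches G-B-D-F form a dominant seventh chord rooted on G.
G is not a diatonic chord root with this quality in Eb major, but it lies a perfect fifth above C (vi), so the chord functions as an applied dominant of vi.

V7/vi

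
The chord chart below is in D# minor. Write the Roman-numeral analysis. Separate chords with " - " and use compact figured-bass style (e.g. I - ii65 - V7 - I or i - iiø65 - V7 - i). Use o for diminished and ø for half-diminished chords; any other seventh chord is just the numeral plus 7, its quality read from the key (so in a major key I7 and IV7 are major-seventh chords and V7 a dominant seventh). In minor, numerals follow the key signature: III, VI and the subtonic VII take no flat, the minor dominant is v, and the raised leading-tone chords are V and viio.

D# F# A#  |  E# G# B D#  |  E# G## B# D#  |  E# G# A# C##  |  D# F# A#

i - iiø7 - V7/V - V43 - i

D#-F#-A#: minor triad on D# = scale degree 1 → i.
E#-G#-B-D#: half-diminished seventh chord on E# = scale degree 2 → iiø7.
E#-G##-B#-D#: chromatic; E# is V of V, so V7/V.
E#-G#-A#-C##: root A# is the dominant; dominant seventh chord there is V43.
D#-F#-A#: minor triad on D# = scale degree 1 → i.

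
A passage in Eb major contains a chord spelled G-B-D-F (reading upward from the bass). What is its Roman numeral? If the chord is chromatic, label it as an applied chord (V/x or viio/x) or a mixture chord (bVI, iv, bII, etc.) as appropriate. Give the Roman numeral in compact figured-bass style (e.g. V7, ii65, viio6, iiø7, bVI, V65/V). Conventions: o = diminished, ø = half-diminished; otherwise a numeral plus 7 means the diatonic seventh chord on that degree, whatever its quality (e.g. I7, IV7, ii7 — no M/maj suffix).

The pitches G-B-D-F form a dominant seventh chord rooted on G.
G is not a diatonic chord root with this quality in Eb major, but it lies a perfect fifth above C (vi), so the chord functions as an applied dominant of vi.

V7/vi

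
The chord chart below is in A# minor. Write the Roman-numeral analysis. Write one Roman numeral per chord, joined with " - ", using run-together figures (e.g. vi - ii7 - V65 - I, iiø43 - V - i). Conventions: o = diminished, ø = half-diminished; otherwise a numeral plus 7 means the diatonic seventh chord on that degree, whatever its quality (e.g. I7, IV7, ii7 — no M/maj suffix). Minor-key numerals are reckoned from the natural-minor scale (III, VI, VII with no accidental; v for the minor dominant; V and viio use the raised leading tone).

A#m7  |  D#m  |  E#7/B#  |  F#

i7 - iv - V43 - VI

A#m7: root A# is the tonic; minor seventh chord there is i7.
D#m: minor triad on D# = scale degree 4 → iv.
E#7/B#: root E# is the dominant; dominant seventh chord there is V43.
F# has root F#, degree 6 in A# minor, so VI.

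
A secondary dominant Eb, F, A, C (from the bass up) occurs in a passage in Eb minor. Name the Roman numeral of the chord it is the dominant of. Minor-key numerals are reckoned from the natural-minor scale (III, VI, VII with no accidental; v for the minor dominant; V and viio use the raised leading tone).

V

The chord is a dominant seventh chord on F.
A dominant resolves down a perfect fifth: F → Bb. In Eb minor, Bb is scale degree 5, i.e. V.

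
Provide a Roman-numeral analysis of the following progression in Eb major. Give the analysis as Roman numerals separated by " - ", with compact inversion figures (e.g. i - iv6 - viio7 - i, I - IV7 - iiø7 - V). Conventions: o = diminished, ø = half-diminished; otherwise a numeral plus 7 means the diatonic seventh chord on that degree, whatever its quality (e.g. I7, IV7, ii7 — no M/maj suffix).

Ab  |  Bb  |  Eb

IV - V - I

Ab has root Ab, degree 4 in Eb major, so IV.
Bb has root Bb, degree 5 in Eb major, so V.
Eb: root Eb is the tonic; major triad there is I.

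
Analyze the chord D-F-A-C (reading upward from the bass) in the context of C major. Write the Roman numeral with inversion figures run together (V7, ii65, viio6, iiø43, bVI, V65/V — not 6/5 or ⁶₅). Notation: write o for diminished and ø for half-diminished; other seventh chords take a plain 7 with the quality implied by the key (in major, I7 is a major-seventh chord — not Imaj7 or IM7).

ii7

Stacked in thirds the chord is D-F-A-C: a minor seventh chord on D.
In C major, D is the supertonic; the diatonic minor seventh chord there is ii7.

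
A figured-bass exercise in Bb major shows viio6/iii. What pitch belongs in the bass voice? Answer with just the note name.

E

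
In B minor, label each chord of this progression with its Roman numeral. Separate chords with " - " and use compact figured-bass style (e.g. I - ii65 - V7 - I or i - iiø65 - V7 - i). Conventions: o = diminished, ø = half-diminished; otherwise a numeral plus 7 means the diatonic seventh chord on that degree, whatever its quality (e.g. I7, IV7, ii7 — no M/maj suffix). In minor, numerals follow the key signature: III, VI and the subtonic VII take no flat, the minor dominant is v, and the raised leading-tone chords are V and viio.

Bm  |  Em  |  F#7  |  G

i - iv - V7 - VI

Bm has root B, degree 1 in B minor, so i.
Em: minor triad on E = scale degree 4 → iv.
F#7: root F# is the dominant; dominant seventh chord there is V7.
G has root G, degree 6 in B minor, so VI.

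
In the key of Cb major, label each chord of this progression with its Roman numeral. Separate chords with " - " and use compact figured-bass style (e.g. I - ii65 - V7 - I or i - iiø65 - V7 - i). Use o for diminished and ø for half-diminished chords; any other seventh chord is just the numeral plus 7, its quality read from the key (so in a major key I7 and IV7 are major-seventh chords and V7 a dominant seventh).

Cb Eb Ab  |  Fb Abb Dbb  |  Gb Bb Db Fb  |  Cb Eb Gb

Cb-Eb-Ab has root Ab, degree 6 in Cb major, so vi6.
Fb-Abb-Dbb is non-diatonic — a major triad on the lowered supertonic (Dbb): the Neapolitan sixth, bII6 (third, Fb, in the bass — hence the 6).
Gb-Bb-Db-Fb has root Gb, degree 5 in Cb major, so V7.
Cb-Eb-Gb has root Cb, degree 1 in Cb major, so I.

vi6 - bII6 - V7 - I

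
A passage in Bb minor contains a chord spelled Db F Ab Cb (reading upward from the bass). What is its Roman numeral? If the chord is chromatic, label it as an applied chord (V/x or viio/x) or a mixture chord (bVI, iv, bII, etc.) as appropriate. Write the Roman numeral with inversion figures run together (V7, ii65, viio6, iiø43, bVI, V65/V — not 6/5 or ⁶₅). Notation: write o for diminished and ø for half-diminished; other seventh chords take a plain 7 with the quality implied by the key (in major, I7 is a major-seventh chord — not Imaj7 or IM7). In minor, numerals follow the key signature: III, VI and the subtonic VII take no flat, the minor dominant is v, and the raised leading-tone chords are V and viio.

The pitches Db-F-Ab-Cb form a dominant seventh chord rooted on Db.
Db is not a diatonic chord root with this quality in Bb minor, but it lies a perfect fifth above Gb (VI), so the chord functions as an applied dominant of VI.

V7/VI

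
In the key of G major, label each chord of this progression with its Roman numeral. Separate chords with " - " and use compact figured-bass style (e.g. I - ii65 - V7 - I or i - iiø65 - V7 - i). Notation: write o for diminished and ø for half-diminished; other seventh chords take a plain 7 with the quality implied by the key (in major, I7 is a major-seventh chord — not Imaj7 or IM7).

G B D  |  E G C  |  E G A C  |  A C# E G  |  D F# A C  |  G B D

G-B-D has root G, degree 1 in G major, so I.
E-G-C has root C, degree 4 in G major, so IV6.
E-G-A-C has root A, degree 2 in G major, so ii43.
A-C#-E-G: a dominant seventh chord on A, the applied dominant of V → V7/V.
D-F#-A-C has root D, degree 5 in G major, so V7.
G-B-D has root G, degree 1 in G major, so I.

I - IV6 - ii43 - V7/V - V7 - I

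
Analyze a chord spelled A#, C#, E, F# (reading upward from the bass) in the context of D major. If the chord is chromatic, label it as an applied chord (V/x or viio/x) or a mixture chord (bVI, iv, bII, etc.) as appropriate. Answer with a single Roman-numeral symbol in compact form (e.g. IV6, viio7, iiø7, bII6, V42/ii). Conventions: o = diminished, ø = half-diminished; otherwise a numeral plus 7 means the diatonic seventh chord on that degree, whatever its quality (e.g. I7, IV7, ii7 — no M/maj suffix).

V65/vi

The pitches F#-A#-C#-E form a dominant seventh chord rooted on F#.
F# is not a diatonic chord root with this quality in D major, but it lies a perfect fifth above B (vi), so the chord functions as an applied dominant of vi.
With A# in the bass the chord is in first inversion, so the figured bass is 65.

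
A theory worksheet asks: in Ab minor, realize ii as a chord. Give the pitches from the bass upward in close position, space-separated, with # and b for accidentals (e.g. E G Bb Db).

Bb Db F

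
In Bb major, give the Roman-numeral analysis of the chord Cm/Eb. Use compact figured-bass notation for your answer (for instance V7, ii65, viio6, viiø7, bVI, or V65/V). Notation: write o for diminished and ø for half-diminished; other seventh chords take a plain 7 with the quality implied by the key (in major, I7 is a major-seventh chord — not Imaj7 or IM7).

ii6

The pitches C-Eb-G form a minor triad rooted on C.
C is scale degree 2 in Bb major, and a minor triad on that degree is written ii.
With Eb in the bass the chord is in first inversion, so the figured bass is 6.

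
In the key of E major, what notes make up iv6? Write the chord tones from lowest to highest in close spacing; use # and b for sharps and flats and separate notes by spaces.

iv6 is the minor subdominant, borrowed from the parallel minor. In E major that root is A.
So the chord is A-C-E, a minor triad.
With the 6 figure the chord is in first inversion; from the bass C upward in close position it reads C-E-A.

C E A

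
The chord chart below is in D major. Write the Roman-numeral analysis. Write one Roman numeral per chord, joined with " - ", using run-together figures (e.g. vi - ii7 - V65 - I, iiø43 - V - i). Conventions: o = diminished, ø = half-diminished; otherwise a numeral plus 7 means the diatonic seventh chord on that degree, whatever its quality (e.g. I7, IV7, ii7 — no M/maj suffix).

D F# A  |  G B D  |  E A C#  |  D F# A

I - IV - V64 - I

D-F#-A has root D, degree 1 in D major, so I.
G-B-D has root G, degree 4 in D major, so IV.
E-A-C#: major triad on A = scale degree 5 → V64.
D-F#-A: root D is the tonic; major triad there is I.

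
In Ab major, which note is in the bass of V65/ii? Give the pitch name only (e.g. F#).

The applied chord V65/ii is rooted on F: F-A-C-Eb.
The figure 65 means first inversion — the third is in the bass.

A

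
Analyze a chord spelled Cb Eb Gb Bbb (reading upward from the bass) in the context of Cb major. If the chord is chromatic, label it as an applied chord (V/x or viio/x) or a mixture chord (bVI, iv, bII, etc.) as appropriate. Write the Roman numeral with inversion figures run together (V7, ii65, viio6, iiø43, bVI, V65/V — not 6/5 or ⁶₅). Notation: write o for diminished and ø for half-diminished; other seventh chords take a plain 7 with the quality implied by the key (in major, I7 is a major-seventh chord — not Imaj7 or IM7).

V7/IV

The pitches Cb-Eb-Gb-Bbb form a dominant seventh chord rooted on Cb.
Cb is not a diatonic chord root with this quality in Cb major, but it lies a perfect fifth above Fb (IV), so the chord functions as an applied dominant of IV.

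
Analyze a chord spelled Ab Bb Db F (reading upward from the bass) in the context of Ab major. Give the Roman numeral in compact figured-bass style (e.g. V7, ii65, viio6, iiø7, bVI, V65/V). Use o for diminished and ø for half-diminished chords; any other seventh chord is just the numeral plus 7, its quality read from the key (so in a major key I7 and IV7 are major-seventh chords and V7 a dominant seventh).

ii42

Stacked in thirds the chord is Bb-Db-F-Ab: a minor seventh chord on Bb.
In Ab major, Bb is the supertonic; the diatonic minor seventh chord there is ii7.
With Ab in the bass the chord is in third inversion, so the figured bass is 42.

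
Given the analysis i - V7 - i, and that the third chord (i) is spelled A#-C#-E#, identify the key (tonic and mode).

A# minor

The anchor chord is a minor triad on A#, labeled i.
If A# is scale degree 1 and the mode makes that degree carry a minor triad, the tonic is A# and the mode is minor.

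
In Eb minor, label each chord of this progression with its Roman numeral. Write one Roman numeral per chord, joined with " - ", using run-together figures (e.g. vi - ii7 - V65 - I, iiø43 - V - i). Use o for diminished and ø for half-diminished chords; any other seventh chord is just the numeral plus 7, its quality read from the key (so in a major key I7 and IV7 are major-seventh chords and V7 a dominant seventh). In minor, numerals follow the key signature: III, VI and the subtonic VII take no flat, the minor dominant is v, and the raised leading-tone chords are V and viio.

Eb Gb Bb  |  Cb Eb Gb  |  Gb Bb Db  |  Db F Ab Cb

Eb-Gb-Bb: minor triad on Eb = scale degree 1 → i.
Cb-Eb-Gb: major triad on Cb = scale degree 6 → VI.
Gb-Bb-Db: major triad on Gb = scale degree 3 → III.
Db-F-Ab-Cb: dominant seventh chord on Db = scale degree 7 → VII7.

i - VI - III - VII7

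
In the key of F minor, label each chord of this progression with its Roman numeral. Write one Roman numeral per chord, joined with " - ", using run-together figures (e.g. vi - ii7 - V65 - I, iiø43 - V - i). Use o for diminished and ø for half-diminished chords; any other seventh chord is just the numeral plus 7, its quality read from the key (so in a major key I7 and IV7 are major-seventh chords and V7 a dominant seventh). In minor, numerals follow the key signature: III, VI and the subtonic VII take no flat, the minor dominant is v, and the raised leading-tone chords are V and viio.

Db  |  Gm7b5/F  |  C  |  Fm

VI - iiø42 - V - i

Db has root Db, degree 6 in F minor, so VI.
Gm7b5/F: half-diminished seventh chord on G = scale degree 2 → iiø42.
C: major triad on C = scale degree 5 → V.
Fm: minor triad on F = scale degree 1 → i.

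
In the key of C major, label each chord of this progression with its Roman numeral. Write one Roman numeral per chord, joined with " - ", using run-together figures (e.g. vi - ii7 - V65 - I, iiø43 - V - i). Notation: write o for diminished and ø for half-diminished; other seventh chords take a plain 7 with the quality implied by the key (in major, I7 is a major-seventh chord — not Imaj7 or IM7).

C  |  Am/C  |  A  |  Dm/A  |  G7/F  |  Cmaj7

C: root C is the tonic; major triad there is I.
Am/C has root A, degree 6 in C major, so vi6.
A: a major triad on A, the applied dominant of ii → V/ii.
Dm/A has root D, degree 2 in C major, so ii64.
G7/F: root G is the dominant; dominant seventh chord there is V42.
Cmaj7 has root C, degree 1 in C major, so I7.

I - vi6 - V/ii - ii64 - V42 - I7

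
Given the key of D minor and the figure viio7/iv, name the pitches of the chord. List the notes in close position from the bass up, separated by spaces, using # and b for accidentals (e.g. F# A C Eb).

viio7/iv is a secondary leading-tone chord. The target iv is G in D minor; the applied chord is rooted a semitone below, on F#.
Building a fully diminished seventh chord on F# gives F#-A-C-Eb.

F# A C Eb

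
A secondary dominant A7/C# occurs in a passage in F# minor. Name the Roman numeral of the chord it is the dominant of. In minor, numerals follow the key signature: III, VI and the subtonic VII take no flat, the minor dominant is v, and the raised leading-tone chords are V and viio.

The chord is a dominant seventh chord on A.
A dominant resolves down a perfect fifth: A → D. In F# minor, D is scale degree 6, i.e. VI.

VI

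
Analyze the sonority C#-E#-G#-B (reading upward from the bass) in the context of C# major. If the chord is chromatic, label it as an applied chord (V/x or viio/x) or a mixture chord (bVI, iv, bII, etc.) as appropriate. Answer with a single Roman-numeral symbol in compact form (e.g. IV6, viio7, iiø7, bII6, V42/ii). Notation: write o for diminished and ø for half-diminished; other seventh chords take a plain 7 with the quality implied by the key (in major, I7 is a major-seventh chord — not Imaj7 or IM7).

V7/IV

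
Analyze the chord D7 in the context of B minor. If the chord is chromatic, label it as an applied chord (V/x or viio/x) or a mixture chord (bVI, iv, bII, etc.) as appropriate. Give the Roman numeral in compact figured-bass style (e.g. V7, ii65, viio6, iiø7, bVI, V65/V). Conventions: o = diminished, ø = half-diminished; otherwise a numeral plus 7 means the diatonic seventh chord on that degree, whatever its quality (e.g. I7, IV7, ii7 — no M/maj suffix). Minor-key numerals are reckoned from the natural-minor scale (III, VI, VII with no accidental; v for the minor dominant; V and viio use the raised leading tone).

Stacked in thirds the chord is D-F#-A-C: a dominant seventh chord on D.
D is not a diatonic chord root with this quality in B minor, but it lies a perfect fifth above G (VI), so the chord functions as an applied dominant of VI.

V7/VI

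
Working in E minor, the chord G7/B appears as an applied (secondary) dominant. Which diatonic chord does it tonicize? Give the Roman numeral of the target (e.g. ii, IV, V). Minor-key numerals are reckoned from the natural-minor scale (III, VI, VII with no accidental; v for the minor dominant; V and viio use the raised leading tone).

The chord is a dominant seventh chord on G.
A dominant resolves down a perfect fifth: G → C. In E minor, C is scale degree 6, i.e. VI.

VI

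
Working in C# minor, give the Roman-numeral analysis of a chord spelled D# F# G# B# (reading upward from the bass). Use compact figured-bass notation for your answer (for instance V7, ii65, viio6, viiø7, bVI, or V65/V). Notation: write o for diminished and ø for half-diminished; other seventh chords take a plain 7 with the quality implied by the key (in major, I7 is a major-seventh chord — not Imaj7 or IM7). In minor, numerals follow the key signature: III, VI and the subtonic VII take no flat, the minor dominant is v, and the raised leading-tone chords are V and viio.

V43

Stacked in thirds the chord is G#-B#-D#-F#: a dominant seventh chord on G#.
G# is scale degree 5 in C# minor, and a dominant seventh chord on that degree is written V7.
With D# in the bass the chord is in second inversion, so the figured bass is 43.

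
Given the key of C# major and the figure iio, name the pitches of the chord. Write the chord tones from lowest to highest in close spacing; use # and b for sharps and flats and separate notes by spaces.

D# F# A

iio is the diminished supertonic triad, borrowed from the parallel minor. In C# major that root is D#.
So the chord is D#-F#-A.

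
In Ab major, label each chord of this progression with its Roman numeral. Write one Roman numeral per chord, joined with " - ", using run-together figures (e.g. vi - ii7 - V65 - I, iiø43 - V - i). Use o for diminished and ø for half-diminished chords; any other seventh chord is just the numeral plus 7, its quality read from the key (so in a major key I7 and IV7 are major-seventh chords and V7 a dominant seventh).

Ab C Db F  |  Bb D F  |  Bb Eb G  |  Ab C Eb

IV43 - V/V - V64 - I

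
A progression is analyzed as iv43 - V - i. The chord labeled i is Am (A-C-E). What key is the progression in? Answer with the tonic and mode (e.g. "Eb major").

A minor

The anchor chord is a minor triad on A, labeled i.
If A is scale degree 1 and the mode makes that degree carry a minor triad, the tonic is A and the mode is minor.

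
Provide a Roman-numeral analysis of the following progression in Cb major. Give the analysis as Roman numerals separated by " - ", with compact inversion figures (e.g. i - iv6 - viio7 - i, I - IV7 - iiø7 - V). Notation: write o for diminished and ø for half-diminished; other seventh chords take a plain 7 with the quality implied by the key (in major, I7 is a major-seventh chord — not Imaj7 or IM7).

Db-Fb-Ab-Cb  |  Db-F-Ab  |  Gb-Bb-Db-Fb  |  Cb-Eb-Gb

ii7 - V/V - V7 - I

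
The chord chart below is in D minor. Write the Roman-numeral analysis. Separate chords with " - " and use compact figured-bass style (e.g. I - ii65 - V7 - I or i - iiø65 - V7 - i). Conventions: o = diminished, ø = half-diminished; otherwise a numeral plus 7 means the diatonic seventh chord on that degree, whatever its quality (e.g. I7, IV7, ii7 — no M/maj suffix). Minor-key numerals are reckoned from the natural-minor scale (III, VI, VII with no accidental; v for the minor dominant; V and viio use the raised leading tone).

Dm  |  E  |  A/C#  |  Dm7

i - V/V - V6 - i7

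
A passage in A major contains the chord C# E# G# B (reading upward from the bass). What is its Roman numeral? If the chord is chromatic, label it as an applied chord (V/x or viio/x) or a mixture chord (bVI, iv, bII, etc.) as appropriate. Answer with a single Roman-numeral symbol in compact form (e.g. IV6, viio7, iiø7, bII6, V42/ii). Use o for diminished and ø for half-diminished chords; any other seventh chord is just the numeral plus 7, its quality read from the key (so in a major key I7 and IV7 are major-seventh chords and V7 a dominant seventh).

V7/vi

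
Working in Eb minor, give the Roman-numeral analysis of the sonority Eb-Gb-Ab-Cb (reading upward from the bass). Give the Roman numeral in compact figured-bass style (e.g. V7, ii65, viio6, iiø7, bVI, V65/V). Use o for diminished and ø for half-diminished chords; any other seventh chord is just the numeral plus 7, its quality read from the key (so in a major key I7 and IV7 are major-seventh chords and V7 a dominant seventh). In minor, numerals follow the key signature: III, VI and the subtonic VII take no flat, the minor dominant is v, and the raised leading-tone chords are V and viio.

The pitches Ab-Cb-Eb-Gb form a minor seventh chord rooted on Ab.
Ab is scale degree 4 in Eb minor, and a minor seventh chord on that degree is written iv7.
With Eb in the bass the chord is in second inversion, so the figured bass is 43.

iv43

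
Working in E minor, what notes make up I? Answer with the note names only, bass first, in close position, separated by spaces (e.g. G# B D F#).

Scale degree 1 in E minor is E; here the chord built on it is altered to a major triad. I is the major tonic (Picardy third), borrowed from the parallel major.
So the chord is E-G#-B, a major triad.

E G# B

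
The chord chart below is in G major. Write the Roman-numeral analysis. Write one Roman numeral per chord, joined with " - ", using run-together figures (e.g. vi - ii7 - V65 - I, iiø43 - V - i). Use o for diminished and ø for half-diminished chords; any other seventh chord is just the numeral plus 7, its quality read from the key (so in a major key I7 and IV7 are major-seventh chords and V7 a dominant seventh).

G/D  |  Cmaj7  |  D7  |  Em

I64 - IV7 - V7 - vi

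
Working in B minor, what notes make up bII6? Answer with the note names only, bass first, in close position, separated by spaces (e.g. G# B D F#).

Scale degree 2 in B minor is C#; lowering it a half step gives C. bII6 is the Neapolitan sixth — a major triad on the lowered second degree, here in its customary first inversion.
So the chord is C-E-G, a major triad.
With the 6 figure the chord is in first inversion; from the bass E upward in close position it reads E-G-C.

E G C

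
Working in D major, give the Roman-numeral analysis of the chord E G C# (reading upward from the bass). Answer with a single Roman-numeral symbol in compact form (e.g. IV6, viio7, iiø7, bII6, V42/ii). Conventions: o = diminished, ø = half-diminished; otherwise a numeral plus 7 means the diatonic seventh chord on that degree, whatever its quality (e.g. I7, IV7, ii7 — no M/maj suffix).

viio6

Stacked in thirds the chord is C#-E-G: a diminished triad on C#.
In D major, C# is the leading tone; the diatonic diminished triad there is viio.
With E in the bass the chord is in first inversion, so the figured bass is 6.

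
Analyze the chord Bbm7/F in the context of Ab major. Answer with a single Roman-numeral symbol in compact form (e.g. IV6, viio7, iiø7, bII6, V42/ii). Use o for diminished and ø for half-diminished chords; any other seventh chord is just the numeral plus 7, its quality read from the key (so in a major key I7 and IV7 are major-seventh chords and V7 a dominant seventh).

The pitches Bb-Db-F-Ab form a minor seventh chord rooted on Bb.
In Ab major, Bb is the supertonic; the diatonic minor seventh chord there is ii7.
With F in the bass the chord is in second inversion, so the figured bass is 43.

ii43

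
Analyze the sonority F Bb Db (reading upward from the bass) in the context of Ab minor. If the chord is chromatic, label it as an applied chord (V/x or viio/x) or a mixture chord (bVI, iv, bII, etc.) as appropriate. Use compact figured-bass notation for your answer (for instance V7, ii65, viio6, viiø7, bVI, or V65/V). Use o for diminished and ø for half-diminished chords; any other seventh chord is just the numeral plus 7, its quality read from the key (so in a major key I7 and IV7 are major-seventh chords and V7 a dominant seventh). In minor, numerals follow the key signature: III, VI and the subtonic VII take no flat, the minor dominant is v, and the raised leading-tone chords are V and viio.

Stacked in thirds the chord is Bb-Db-F: a minor triad on Bb.
Bb is the second degree of Ab minor. This is the minor supertonic, borrowed from the parallel major (the Dorian ii).
With F in the bass the chord is in second inversion, so the figured bass is 64.

ii64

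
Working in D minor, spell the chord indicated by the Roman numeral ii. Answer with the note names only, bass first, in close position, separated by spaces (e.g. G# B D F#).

E G B

ii is the minor supertonic, borrowed from the parallel major (the Dorian ii). In D minor that root is E.
So the chord is E-G-B.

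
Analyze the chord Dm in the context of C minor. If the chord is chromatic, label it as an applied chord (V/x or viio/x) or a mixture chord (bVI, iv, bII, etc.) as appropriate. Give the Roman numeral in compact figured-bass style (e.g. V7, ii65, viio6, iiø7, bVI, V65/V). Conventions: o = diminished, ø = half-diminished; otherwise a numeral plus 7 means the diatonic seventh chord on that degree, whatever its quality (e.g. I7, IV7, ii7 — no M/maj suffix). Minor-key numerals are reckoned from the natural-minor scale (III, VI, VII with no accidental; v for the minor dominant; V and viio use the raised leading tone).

ii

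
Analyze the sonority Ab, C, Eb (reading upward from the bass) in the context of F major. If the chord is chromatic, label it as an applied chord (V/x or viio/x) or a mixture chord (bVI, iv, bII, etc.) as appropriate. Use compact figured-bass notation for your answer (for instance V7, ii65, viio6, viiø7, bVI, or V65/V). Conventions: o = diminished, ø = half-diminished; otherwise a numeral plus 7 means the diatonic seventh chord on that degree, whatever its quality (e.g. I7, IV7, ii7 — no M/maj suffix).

bIII

The pitches Ab-C-Eb form a major triad rooted on Ab.
Ab is the lowered third degree of F major (diatonic 3 would be A). This is a major triad on the lowered third degree, borrowed from the parallel minor.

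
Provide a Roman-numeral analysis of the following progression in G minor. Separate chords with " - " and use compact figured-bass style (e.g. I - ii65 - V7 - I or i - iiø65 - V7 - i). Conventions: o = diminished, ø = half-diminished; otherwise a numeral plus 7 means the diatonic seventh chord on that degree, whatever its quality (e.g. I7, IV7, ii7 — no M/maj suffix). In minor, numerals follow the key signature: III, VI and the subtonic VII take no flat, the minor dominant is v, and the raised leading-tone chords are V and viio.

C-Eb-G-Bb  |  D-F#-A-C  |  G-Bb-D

C-Eb-G-Bb: minor seventh chord on C = scale degree 4 → iv7.
D-F#-A-C has root D, degree 5 in G minor, so V7.
G-Bb-D: minor triad on G = scale degree 1 → i.

iv7 - V7 - i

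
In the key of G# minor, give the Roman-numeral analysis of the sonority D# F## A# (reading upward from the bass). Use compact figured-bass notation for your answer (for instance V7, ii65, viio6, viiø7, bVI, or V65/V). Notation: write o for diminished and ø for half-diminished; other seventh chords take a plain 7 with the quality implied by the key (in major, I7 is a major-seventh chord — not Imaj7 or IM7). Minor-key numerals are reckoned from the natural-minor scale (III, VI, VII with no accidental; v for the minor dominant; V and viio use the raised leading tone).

V

The pitches D#-F##-A# form a major triad rooted on D#.
In G# minor, D# is the dominant; the diatonic major triad there is V.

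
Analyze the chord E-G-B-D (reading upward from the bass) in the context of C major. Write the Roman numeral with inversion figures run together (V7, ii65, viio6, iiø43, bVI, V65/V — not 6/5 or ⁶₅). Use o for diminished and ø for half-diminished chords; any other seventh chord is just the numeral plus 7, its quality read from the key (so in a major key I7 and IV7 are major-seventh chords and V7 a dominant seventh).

Stacked in thirds the chord is E-G-B-D: a minor seventh chord on E.
E is scale degree 3 in C major, and a minor seventh chord on that degree is written iii7.

iii7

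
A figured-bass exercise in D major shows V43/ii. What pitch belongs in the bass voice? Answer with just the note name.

F#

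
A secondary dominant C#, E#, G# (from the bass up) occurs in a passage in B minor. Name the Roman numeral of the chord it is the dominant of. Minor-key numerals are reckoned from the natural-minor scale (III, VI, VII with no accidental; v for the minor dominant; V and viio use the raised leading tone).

V

The chord is a major triad on C#.
A dominant resolves down a perfect fifth: C# → F#. In B minor, F# is scale degree 5, i.e. V.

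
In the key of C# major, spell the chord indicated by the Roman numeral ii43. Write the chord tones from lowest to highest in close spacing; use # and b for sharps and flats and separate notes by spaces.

A# C# D# F#

In C# major, scale degree 2 is D#, and the diatonic chord built there is a minor seventh chord.
Stacking thirds from D# gives D#-F#-A#-C#.
The figured bass 43 indicates second inversion, placing the fifth (A#) in the bass: A#-C#-D#-F#.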